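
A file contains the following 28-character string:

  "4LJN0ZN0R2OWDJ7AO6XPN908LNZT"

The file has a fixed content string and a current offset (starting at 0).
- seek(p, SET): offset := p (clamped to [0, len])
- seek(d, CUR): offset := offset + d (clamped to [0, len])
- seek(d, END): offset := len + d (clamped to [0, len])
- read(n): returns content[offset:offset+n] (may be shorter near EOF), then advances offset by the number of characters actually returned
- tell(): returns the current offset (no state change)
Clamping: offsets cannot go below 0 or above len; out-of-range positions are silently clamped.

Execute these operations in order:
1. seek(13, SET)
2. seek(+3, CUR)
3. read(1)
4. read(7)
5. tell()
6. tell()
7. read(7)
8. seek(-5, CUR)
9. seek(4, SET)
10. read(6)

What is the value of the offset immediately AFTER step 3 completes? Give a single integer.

After 1 (seek(13, SET)): offset=13
After 2 (seek(+3, CUR)): offset=16
After 3 (read(1)): returned 'O', offset=17

Answer: 17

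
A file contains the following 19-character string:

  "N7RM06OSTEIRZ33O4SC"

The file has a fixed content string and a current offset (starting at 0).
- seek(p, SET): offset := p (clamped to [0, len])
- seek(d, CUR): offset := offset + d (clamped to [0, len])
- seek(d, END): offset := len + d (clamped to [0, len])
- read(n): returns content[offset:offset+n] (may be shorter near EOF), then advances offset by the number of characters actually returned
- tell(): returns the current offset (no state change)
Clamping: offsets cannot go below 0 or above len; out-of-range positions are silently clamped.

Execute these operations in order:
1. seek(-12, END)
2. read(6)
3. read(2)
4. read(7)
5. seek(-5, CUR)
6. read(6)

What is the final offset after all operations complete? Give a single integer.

After 1 (seek(-12, END)): offset=7
After 2 (read(6)): returned 'STEIRZ', offset=13
After 3 (read(2)): returned '33', offset=15
After 4 (read(7)): returned 'O4SC', offset=19
After 5 (seek(-5, CUR)): offset=14
After 6 (read(6)): returned '3O4SC', offset=19

Answer: 19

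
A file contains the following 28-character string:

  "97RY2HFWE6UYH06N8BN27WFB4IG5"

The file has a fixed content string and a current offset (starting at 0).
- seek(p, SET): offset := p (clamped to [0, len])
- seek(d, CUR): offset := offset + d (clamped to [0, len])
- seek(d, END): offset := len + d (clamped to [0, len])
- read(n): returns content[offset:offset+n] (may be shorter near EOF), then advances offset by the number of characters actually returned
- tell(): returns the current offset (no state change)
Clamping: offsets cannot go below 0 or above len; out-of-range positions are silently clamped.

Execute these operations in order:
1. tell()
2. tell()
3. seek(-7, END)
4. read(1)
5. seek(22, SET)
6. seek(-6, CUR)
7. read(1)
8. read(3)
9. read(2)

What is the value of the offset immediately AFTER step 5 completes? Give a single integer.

Answer: 22

Derivation:
After 1 (tell()): offset=0
After 2 (tell()): offset=0
After 3 (seek(-7, END)): offset=21
After 4 (read(1)): returned 'W', offset=22
After 5 (seek(22, SET)): offset=22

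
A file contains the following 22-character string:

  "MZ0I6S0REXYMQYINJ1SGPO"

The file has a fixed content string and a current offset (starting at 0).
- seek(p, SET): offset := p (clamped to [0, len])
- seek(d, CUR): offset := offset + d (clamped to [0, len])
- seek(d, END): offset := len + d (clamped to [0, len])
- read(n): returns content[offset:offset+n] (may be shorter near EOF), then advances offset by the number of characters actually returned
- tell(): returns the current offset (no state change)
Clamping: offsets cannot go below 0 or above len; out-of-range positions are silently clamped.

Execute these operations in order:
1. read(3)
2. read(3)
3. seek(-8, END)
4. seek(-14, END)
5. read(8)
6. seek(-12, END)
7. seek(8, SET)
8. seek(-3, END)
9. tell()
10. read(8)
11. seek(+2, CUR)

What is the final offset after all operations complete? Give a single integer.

After 1 (read(3)): returned 'MZ0', offset=3
After 2 (read(3)): returned 'I6S', offset=6
After 3 (seek(-8, END)): offset=14
After 4 (seek(-14, END)): offset=8
After 5 (read(8)): returned 'EXYMQYIN', offset=16
After 6 (seek(-12, END)): offset=10
After 7 (seek(8, SET)): offset=8
After 8 (seek(-3, END)): offset=19
After 9 (tell()): offset=19
After 10 (read(8)): returned 'GPO', offset=22
After 11 (seek(+2, CUR)): offset=22

Answer: 22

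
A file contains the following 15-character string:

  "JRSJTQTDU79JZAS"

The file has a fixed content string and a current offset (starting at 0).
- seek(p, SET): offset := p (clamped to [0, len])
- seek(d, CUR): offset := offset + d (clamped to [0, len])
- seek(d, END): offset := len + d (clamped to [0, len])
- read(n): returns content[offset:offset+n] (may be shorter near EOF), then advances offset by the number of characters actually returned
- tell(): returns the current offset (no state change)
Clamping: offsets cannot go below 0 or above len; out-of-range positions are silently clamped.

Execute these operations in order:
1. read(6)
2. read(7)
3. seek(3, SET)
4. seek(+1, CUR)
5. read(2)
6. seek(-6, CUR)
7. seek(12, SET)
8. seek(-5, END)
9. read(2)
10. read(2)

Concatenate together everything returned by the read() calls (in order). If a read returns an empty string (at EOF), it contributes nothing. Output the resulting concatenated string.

After 1 (read(6)): returned 'JRSJTQ', offset=6
After 2 (read(7)): returned 'TDU79JZ', offset=13
After 3 (seek(3, SET)): offset=3
After 4 (seek(+1, CUR)): offset=4
After 5 (read(2)): returned 'TQ', offset=6
After 6 (seek(-6, CUR)): offset=0
After 7 (seek(12, SET)): offset=12
After 8 (seek(-5, END)): offset=10
After 9 (read(2)): returned '9J', offset=12
After 10 (read(2)): returned 'ZA', offset=14

Answer: JRSJTQTDU79JZTQ9JZA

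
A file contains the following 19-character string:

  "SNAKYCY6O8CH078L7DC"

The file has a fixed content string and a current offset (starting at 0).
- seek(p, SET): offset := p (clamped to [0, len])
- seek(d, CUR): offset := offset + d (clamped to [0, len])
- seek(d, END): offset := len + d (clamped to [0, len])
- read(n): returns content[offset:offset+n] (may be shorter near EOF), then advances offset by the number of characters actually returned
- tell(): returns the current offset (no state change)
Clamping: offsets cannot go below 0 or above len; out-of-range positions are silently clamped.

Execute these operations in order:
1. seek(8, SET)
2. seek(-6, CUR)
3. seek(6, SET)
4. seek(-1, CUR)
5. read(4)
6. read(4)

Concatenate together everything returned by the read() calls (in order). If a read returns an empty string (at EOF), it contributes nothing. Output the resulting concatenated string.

After 1 (seek(8, SET)): offset=8
After 2 (seek(-6, CUR)): offset=2
After 3 (seek(6, SET)): offset=6
After 4 (seek(-1, CUR)): offset=5
After 5 (read(4)): returned 'CY6O', offset=9
After 6 (read(4)): returned '8CH0', offset=13

Answer: CY6O8CH0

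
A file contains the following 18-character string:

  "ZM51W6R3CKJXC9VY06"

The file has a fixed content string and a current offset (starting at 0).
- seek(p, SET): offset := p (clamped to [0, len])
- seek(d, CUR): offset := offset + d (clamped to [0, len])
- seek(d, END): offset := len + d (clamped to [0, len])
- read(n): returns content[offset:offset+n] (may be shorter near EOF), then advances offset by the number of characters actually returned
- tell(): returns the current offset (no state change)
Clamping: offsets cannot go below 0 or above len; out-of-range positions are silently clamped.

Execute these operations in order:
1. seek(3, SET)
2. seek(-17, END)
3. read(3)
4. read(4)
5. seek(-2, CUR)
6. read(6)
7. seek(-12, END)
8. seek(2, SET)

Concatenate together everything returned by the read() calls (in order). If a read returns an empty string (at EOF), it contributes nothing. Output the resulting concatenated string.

After 1 (seek(3, SET)): offset=3
After 2 (seek(-17, END)): offset=1
After 3 (read(3)): returned 'M51', offset=4
After 4 (read(4)): returned 'W6R3', offset=8
After 5 (seek(-2, CUR)): offset=6
After 6 (read(6)): returned 'R3CKJX', offset=12
After 7 (seek(-12, END)): offset=6
After 8 (seek(2, SET)): offset=2

Answer: M51W6R3R3CKJX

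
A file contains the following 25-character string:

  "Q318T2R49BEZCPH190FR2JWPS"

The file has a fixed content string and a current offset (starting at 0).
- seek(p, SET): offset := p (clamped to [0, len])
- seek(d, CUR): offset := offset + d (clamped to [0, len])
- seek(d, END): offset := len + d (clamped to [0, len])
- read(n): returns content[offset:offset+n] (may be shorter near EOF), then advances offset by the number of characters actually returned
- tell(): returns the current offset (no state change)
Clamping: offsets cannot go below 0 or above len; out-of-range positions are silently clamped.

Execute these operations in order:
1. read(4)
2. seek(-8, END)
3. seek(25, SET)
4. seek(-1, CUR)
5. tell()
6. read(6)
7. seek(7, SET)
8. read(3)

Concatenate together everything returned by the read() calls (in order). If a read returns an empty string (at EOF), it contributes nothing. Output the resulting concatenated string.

Answer: Q318S49B

Derivation:
After 1 (read(4)): returned 'Q318', offset=4
After 2 (seek(-8, END)): offset=17
After 3 (seek(25, SET)): offset=25
After 4 (seek(-1, CUR)): offset=24
After 5 (tell()): offset=24
After 6 (read(6)): returned 'S', offset=25
After 7 (seek(7, SET)): offset=7
After 8 (read(3)): returned '49B', offset=10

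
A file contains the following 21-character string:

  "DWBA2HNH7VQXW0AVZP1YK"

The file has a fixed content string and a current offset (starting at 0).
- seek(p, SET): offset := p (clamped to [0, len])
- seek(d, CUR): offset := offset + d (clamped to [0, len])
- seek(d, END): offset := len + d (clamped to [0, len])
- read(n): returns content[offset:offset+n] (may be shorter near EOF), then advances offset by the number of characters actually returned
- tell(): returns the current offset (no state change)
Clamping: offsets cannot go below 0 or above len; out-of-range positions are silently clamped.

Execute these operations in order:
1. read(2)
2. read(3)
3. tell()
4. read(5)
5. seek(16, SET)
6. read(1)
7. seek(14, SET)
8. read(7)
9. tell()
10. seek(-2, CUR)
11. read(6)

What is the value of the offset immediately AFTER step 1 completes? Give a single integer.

After 1 (read(2)): returned 'DW', offset=2

Answer: 2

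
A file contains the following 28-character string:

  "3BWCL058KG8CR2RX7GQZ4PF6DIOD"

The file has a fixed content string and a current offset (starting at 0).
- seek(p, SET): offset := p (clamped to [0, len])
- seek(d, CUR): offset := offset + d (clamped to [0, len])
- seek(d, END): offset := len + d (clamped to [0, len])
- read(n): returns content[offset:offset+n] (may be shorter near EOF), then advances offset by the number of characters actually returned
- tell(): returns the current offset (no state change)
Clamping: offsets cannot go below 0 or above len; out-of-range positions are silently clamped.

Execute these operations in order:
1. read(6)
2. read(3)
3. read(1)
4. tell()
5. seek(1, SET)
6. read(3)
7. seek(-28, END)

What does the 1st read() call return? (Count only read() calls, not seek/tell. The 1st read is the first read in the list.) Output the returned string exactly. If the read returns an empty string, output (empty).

Answer: 3BWCL0

Derivation:
After 1 (read(6)): returned '3BWCL0', offset=6
After 2 (read(3)): returned '58K', offset=9
After 3 (read(1)): returned 'G', offset=10
After 4 (tell()): offset=10
After 5 (seek(1, SET)): offset=1
After 6 (read(3)): returned 'BWC', offset=4
After 7 (seek(-28, END)): offset=0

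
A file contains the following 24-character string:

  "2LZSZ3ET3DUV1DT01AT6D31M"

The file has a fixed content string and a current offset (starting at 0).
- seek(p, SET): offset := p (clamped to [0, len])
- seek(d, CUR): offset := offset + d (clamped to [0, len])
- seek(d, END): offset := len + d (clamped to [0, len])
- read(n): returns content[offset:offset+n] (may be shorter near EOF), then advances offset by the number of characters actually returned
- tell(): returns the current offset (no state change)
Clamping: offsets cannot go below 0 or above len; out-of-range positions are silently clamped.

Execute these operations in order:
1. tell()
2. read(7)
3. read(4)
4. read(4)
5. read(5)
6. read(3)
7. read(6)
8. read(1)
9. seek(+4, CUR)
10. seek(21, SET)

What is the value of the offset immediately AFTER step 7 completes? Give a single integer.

After 1 (tell()): offset=0
After 2 (read(7)): returned '2LZSZ3E', offset=7
After 3 (read(4)): returned 'T3DU', offset=11
After 4 (read(4)): returned 'V1DT', offset=15
After 5 (read(5)): returned '01AT6', offset=20
After 6 (read(3)): returned 'D31', offset=23
After 7 (read(6)): returned 'M', offset=24

Answer: 24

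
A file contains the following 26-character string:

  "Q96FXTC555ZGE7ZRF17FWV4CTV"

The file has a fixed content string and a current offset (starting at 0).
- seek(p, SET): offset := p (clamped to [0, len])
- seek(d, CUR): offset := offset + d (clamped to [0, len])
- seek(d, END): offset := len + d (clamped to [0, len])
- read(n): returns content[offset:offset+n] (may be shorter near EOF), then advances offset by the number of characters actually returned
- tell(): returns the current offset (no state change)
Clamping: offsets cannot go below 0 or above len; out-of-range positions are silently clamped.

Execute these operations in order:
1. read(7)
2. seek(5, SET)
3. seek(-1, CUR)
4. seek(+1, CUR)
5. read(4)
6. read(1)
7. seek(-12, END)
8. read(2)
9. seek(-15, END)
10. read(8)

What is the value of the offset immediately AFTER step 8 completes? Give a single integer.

Answer: 16

Derivation:
After 1 (read(7)): returned 'Q96FXTC', offset=7
After 2 (seek(5, SET)): offset=5
After 3 (seek(-1, CUR)): offset=4
After 4 (seek(+1, CUR)): offset=5
After 5 (read(4)): returned 'TC55', offset=9
After 6 (read(1)): returned '5', offset=10
After 7 (seek(-12, END)): offset=14
After 8 (read(2)): returned 'ZR', offset=16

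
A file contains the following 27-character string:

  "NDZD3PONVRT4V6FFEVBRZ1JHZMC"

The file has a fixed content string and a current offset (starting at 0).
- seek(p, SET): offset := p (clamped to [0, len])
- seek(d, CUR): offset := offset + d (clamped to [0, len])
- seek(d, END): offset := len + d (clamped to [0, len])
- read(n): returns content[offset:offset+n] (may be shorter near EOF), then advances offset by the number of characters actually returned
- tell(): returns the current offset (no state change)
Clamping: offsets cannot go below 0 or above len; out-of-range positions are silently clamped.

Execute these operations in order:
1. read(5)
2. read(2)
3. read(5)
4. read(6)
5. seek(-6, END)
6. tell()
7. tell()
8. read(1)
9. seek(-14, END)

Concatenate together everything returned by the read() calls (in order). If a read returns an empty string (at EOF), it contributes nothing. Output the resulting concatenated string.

Answer: NDZD3PONVRT4V6FFEV1

Derivation:
After 1 (read(5)): returned 'NDZD3', offset=5
After 2 (read(2)): returned 'PO', offset=7
After 3 (read(5)): returned 'NVRT4', offset=12
After 4 (read(6)): returned 'V6FFEV', offset=18
After 5 (seek(-6, END)): offset=21
After 6 (tell()): offset=21
After 7 (tell()): offset=21
After 8 (read(1)): returned '1', offset=22
After 9 (seek(-14, END)): offset=13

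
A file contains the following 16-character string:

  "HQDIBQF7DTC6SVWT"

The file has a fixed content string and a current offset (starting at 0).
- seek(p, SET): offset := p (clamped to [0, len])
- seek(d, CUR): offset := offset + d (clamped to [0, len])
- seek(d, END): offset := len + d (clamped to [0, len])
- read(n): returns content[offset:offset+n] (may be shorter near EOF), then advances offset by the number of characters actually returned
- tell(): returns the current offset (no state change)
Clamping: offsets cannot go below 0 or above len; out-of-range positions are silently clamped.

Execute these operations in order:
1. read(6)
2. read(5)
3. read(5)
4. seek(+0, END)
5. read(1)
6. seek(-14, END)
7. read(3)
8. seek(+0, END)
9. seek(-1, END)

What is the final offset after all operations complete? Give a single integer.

After 1 (read(6)): returned 'HQDIBQ', offset=6
After 2 (read(5)): returned 'F7DTC', offset=11
After 3 (read(5)): returned '6SVWT', offset=16
After 4 (seek(+0, END)): offset=16
After 5 (read(1)): returned '', offset=16
After 6 (seek(-14, END)): offset=2
After 7 (read(3)): returned 'DIB', offset=5
After 8 (seek(+0, END)): offset=16
After 9 (seek(-1, END)): offset=15

Answer: 15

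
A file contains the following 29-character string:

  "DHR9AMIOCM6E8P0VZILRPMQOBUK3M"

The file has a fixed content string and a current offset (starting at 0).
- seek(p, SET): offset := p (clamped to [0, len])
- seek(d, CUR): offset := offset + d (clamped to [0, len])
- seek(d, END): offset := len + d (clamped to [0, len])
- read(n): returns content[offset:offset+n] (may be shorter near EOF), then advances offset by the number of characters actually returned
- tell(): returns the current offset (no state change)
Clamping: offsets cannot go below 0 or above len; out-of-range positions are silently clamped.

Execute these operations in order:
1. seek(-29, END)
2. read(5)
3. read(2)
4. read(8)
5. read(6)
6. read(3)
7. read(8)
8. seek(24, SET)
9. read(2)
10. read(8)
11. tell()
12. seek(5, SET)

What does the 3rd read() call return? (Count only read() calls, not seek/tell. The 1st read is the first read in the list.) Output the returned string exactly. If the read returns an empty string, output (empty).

After 1 (seek(-29, END)): offset=0
After 2 (read(5)): returned 'DHR9A', offset=5
After 3 (read(2)): returned 'MI', offset=7
After 4 (read(8)): returned 'OCM6E8P0', offset=15
After 5 (read(6)): returned 'VZILRP', offset=21
After 6 (read(3)): returned 'MQO', offset=24
After 7 (read(8)): returned 'BUK3M', offset=29
After 8 (seek(24, SET)): offset=24
After 9 (read(2)): returned 'BU', offset=26
After 10 (read(8)): returned 'K3M', offset=29
After 11 (tell()): offset=29
After 12 (seek(5, SET)): offset=5

Answer: OCM6E8P0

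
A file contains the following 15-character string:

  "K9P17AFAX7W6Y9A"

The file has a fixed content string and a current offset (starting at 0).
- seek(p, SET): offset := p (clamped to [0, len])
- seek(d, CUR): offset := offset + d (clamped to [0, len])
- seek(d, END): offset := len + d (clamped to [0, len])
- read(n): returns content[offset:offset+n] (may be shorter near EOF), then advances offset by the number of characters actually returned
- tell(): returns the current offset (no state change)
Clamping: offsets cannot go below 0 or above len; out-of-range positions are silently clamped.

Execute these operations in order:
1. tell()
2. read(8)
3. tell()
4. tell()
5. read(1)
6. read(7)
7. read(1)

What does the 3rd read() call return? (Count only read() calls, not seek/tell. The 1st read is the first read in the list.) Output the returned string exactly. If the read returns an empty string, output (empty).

Answer: 7W6Y9A

Derivation:
After 1 (tell()): offset=0
After 2 (read(8)): returned 'K9P17AFA', offset=8
After 3 (tell()): offset=8
After 4 (tell()): offset=8
After 5 (read(1)): returned 'X', offset=9
After 6 (read(7)): returned '7W6Y9A', offset=15
After 7 (read(1)): returned '', offset=15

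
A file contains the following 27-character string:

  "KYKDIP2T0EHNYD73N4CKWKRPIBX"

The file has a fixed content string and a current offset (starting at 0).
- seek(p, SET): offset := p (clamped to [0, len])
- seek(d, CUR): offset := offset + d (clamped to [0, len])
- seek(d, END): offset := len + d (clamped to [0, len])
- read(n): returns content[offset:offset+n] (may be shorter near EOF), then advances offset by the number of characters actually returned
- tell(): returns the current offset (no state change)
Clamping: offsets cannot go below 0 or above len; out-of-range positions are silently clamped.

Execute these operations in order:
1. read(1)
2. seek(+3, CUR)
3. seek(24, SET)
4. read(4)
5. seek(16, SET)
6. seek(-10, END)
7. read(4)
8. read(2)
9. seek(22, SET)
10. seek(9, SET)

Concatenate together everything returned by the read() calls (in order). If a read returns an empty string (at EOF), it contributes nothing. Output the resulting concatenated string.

Answer: KIBX4CKWKR

Derivation:
After 1 (read(1)): returned 'K', offset=1
After 2 (seek(+3, CUR)): offset=4
After 3 (seek(24, SET)): offset=24
After 4 (read(4)): returned 'IBX', offset=27
After 5 (seek(16, SET)): offset=16
After 6 (seek(-10, END)): offset=17
After 7 (read(4)): returned '4CKW', offset=21
After 8 (read(2)): returned 'KR', offset=23
After 9 (seek(22, SET)): offset=22
After 10 (seek(9, SET)): offset=9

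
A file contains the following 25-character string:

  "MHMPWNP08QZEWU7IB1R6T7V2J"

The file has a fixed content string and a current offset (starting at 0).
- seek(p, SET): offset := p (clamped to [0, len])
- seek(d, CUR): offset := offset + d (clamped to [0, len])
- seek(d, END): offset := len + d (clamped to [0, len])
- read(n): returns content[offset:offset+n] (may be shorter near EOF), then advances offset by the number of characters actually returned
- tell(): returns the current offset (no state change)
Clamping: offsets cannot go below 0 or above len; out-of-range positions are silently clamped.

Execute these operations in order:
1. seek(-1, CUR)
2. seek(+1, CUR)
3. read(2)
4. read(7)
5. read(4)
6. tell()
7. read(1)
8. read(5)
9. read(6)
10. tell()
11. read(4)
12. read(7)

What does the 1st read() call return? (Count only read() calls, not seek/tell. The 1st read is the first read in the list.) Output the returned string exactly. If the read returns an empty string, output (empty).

Answer: HM

Derivation:
After 1 (seek(-1, CUR)): offset=0
After 2 (seek(+1, CUR)): offset=1
After 3 (read(2)): returned 'HM', offset=3
After 4 (read(7)): returned 'PWNP08Q', offset=10
After 5 (read(4)): returned 'ZEWU', offset=14
After 6 (tell()): offset=14
After 7 (read(1)): returned '7', offset=15
After 8 (read(5)): returned 'IB1R6', offset=20
After 9 (read(6)): returned 'T7V2J', offset=25
After 10 (tell()): offset=25
After 11 (read(4)): returned '', offset=25
After 12 (read(7)): returned '', offset=25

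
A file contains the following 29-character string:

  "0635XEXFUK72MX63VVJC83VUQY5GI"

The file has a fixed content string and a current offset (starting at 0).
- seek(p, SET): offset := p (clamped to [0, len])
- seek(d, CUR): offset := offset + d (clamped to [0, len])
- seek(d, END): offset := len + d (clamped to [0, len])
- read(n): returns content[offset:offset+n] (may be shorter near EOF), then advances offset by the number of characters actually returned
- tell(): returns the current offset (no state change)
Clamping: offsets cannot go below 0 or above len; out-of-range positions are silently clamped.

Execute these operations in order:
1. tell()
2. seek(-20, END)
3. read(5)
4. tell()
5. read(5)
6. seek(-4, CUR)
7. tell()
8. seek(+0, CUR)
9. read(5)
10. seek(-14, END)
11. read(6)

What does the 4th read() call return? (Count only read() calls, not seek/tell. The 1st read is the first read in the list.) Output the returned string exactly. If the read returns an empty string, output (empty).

Answer: 3VVJC8

Derivation:
After 1 (tell()): offset=0
After 2 (seek(-20, END)): offset=9
After 3 (read(5)): returned 'K72MX', offset=14
After 4 (tell()): offset=14
After 5 (read(5)): returned '63VVJ', offset=19
After 6 (seek(-4, CUR)): offset=15
After 7 (tell()): offset=15
After 8 (seek(+0, CUR)): offset=15
After 9 (read(5)): returned '3VVJC', offset=20
After 10 (seek(-14, END)): offset=15
After 11 (read(6)): returned '3VVJC8', offset=21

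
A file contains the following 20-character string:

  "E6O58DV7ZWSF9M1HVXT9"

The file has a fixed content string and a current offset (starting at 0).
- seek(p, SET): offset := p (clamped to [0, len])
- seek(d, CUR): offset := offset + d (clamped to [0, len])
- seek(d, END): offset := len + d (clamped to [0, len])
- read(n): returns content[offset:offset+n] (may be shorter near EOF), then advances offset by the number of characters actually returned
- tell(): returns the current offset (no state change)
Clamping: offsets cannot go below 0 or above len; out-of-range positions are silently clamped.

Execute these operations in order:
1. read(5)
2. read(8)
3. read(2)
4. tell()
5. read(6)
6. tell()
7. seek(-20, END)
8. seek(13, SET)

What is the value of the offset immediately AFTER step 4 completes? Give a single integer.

Answer: 15

Derivation:
After 1 (read(5)): returned 'E6O58', offset=5
After 2 (read(8)): returned 'DV7ZWSF9', offset=13
After 3 (read(2)): returned 'M1', offset=15
After 4 (tell()): offset=15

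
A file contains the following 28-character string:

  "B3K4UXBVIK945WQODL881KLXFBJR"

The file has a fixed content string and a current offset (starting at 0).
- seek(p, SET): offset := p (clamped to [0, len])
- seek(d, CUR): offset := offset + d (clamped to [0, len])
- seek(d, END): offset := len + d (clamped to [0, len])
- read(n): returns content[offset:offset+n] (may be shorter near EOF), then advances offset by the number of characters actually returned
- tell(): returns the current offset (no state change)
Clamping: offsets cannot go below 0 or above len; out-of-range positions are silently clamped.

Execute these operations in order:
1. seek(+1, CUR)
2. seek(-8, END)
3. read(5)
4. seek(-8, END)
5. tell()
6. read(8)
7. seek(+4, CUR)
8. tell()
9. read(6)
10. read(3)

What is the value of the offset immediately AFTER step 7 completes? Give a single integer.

After 1 (seek(+1, CUR)): offset=1
After 2 (seek(-8, END)): offset=20
After 3 (read(5)): returned '1KLXF', offset=25
After 4 (seek(-8, END)): offset=20
After 5 (tell()): offset=20
After 6 (read(8)): returned '1KLXFBJR', offset=28
After 7 (seek(+4, CUR)): offset=28

Answer: 28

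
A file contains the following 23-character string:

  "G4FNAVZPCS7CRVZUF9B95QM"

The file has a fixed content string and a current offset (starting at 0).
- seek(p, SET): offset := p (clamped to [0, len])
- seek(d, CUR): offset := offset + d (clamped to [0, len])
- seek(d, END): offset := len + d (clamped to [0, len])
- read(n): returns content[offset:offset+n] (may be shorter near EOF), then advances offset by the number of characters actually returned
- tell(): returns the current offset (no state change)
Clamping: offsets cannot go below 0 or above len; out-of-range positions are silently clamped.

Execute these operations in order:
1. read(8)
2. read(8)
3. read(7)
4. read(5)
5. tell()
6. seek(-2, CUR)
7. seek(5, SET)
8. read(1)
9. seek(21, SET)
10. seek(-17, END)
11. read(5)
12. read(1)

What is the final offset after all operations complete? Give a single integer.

After 1 (read(8)): returned 'G4FNAVZP', offset=8
After 2 (read(8)): returned 'CS7CRVZU', offset=16
After 3 (read(7)): returned 'F9B95QM', offset=23
After 4 (read(5)): returned '', offset=23
After 5 (tell()): offset=23
After 6 (seek(-2, CUR)): offset=21
After 7 (seek(5, SET)): offset=5
After 8 (read(1)): returned 'V', offset=6
After 9 (seek(21, SET)): offset=21
After 10 (seek(-17, END)): offset=6
After 11 (read(5)): returned 'ZPCS7', offset=11
After 12 (read(1)): returned 'C', offset=12

Answer: 12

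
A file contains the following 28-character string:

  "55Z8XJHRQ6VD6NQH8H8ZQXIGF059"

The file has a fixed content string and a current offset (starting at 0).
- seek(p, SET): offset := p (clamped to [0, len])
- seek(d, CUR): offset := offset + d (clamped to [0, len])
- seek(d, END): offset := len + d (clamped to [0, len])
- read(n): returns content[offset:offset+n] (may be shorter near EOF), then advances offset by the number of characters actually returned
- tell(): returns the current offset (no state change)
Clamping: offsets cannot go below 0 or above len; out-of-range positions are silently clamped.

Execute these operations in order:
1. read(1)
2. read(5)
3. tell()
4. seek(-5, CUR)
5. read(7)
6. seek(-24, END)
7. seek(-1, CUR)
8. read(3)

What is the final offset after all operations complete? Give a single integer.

After 1 (read(1)): returned '5', offset=1
After 2 (read(5)): returned '5Z8XJ', offset=6
After 3 (tell()): offset=6
After 4 (seek(-5, CUR)): offset=1
After 5 (read(7)): returned '5Z8XJHR', offset=8
After 6 (seek(-24, END)): offset=4
After 7 (seek(-1, CUR)): offset=3
After 8 (read(3)): returned '8XJ', offset=6

Answer: 6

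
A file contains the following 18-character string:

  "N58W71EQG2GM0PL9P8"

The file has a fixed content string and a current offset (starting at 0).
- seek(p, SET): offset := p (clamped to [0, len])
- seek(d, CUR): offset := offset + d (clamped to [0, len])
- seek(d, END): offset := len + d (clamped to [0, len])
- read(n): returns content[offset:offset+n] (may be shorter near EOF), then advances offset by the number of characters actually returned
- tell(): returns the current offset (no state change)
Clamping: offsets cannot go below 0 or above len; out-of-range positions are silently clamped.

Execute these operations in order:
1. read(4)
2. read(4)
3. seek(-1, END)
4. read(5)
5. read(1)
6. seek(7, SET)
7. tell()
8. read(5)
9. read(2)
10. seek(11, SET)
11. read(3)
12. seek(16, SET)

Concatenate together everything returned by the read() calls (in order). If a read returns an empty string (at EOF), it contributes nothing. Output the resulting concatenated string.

After 1 (read(4)): returned 'N58W', offset=4
After 2 (read(4)): returned '71EQ', offset=8
After 3 (seek(-1, END)): offset=17
After 4 (read(5)): returned '8', offset=18
After 5 (read(1)): returned '', offset=18
After 6 (seek(7, SET)): offset=7
After 7 (tell()): offset=7
After 8 (read(5)): returned 'QG2GM', offset=12
After 9 (read(2)): returned '0P', offset=14
After 10 (seek(11, SET)): offset=11
After 11 (read(3)): returned 'M0P', offset=14
After 12 (seek(16, SET)): offset=16

Answer: N58W71EQ8QG2GM0PM0P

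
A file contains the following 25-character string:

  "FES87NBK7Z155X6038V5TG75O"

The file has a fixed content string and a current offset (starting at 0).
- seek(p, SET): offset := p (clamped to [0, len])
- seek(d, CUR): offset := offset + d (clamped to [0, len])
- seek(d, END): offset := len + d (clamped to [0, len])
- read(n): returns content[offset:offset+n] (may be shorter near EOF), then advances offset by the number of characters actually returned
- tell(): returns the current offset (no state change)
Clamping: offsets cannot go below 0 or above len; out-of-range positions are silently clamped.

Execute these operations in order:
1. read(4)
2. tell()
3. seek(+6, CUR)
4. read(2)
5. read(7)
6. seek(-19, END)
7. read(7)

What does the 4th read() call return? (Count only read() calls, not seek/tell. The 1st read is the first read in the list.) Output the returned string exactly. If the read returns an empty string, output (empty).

Answer: BK7Z155

Derivation:
After 1 (read(4)): returned 'FES8', offset=4
After 2 (tell()): offset=4
After 3 (seek(+6, CUR)): offset=10
After 4 (read(2)): returned '15', offset=12
After 5 (read(7)): returned '5X6038V', offset=19
After 6 (seek(-19, END)): offset=6
After 7 (read(7)): returned 'BK7Z155', offset=13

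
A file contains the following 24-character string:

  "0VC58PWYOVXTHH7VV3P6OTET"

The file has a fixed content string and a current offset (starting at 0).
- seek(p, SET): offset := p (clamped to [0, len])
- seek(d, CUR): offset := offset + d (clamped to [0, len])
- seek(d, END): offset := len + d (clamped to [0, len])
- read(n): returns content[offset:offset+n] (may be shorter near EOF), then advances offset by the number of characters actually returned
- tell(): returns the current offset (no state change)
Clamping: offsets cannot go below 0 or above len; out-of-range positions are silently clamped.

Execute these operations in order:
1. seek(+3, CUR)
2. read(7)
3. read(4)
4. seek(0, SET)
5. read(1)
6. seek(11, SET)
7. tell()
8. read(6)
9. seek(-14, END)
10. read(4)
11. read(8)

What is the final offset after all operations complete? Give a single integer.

Answer: 22

Derivation:
After 1 (seek(+3, CUR)): offset=3
After 2 (read(7)): returned '58PWYOV', offset=10
After 3 (read(4)): returned 'XTHH', offset=14
After 4 (seek(0, SET)): offset=0
After 5 (read(1)): returned '0', offset=1
After 6 (seek(11, SET)): offset=11
After 7 (tell()): offset=11
After 8 (read(6)): returned 'THH7VV', offset=17
After 9 (seek(-14, END)): offset=10
After 10 (read(4)): returned 'XTHH', offset=14
After 11 (read(8)): returned '7VV3P6OT', offset=22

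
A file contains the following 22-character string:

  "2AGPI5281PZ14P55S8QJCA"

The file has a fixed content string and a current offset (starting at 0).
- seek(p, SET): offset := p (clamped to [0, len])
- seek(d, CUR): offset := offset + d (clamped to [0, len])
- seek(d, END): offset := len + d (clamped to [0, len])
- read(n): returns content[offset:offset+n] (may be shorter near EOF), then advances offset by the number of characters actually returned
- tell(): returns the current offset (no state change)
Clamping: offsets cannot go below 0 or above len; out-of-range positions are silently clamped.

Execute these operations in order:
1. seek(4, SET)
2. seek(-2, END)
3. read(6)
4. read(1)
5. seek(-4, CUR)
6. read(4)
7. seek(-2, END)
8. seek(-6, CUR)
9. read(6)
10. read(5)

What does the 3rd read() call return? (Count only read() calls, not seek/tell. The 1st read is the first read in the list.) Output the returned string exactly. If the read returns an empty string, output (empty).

Answer: QJCA

Derivation:
After 1 (seek(4, SET)): offset=4
After 2 (seek(-2, END)): offset=20
After 3 (read(6)): returned 'CA', offset=22
After 4 (read(1)): returned '', offset=22
After 5 (seek(-4, CUR)): offset=18
After 6 (read(4)): returned 'QJCA', offset=22
After 7 (seek(-2, END)): offset=20
After 8 (seek(-6, CUR)): offset=14
After 9 (read(6)): returned '55S8QJ', offset=20
After 10 (read(5)): returned 'CA', offset=22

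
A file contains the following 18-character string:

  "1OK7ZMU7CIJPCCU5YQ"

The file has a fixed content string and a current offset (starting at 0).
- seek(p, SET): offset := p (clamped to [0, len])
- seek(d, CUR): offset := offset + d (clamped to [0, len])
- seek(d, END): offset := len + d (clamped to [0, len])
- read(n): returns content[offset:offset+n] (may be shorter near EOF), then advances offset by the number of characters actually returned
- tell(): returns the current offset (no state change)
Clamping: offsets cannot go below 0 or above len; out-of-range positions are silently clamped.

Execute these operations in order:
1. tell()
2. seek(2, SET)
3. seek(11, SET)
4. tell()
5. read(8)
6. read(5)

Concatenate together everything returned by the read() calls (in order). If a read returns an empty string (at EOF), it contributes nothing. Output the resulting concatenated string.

Answer: PCCU5YQ

Derivation:
After 1 (tell()): offset=0
After 2 (seek(2, SET)): offset=2
After 3 (seek(11, SET)): offset=11
After 4 (tell()): offset=11
After 5 (read(8)): returned 'PCCU5YQ', offset=18
After 6 (read(5)): returned '', offset=18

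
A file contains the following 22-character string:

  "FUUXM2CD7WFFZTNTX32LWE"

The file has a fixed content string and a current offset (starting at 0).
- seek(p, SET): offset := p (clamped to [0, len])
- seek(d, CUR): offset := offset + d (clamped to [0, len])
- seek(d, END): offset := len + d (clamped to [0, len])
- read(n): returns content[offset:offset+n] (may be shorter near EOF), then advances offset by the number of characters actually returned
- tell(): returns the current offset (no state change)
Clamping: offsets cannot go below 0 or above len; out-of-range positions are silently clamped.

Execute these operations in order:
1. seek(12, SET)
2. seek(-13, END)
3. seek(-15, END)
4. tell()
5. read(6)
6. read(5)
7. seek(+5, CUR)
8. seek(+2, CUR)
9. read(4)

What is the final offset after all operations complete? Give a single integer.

Answer: 22

Derivation:
After 1 (seek(12, SET)): offset=12
After 2 (seek(-13, END)): offset=9
After 3 (seek(-15, END)): offset=7
After 4 (tell()): offset=7
After 5 (read(6)): returned 'D7WFFZ', offset=13
After 6 (read(5)): returned 'TNTX3', offset=18
After 7 (seek(+5, CUR)): offset=22
After 8 (seek(+2, CUR)): offset=22
After 9 (read(4)): returned '', offset=22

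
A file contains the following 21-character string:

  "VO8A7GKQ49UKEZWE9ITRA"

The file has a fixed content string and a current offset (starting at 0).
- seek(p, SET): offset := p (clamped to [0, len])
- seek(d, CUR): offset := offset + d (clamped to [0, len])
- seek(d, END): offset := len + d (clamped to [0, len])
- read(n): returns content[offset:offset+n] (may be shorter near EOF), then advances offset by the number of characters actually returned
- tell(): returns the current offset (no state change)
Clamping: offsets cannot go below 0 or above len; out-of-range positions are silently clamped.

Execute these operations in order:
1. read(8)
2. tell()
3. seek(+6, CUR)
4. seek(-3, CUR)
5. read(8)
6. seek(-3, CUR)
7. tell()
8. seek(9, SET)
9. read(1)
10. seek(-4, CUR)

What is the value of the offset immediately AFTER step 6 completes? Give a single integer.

Answer: 16

Derivation:
After 1 (read(8)): returned 'VO8A7GKQ', offset=8
After 2 (tell()): offset=8
After 3 (seek(+6, CUR)): offset=14
After 4 (seek(-3, CUR)): offset=11
After 5 (read(8)): returned 'KEZWE9IT', offset=19
After 6 (seek(-3, CUR)): offset=16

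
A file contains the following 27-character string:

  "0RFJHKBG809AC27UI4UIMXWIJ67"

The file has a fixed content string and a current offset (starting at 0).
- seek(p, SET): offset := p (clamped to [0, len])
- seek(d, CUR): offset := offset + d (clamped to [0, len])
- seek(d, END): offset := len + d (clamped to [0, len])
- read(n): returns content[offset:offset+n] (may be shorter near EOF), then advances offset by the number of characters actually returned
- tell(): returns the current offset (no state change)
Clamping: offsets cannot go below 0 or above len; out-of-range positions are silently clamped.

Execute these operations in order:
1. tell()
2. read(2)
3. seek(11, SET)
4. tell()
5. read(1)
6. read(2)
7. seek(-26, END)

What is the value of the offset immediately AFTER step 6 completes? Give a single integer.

After 1 (tell()): offset=0
After 2 (read(2)): returned '0R', offset=2
After 3 (seek(11, SET)): offset=11
After 4 (tell()): offset=11
After 5 (read(1)): returned 'A', offset=12
After 6 (read(2)): returned 'C2', offset=14

Answer: 14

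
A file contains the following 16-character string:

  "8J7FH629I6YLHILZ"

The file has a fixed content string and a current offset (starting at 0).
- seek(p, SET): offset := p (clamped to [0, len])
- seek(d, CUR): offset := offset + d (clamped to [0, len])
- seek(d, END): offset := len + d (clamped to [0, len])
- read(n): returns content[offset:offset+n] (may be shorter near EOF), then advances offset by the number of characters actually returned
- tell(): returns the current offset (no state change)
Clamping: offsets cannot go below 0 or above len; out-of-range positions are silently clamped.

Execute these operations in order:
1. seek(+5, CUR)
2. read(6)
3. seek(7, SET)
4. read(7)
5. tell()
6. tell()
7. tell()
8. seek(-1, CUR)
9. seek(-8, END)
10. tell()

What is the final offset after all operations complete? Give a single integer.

Answer: 8

Derivation:
After 1 (seek(+5, CUR)): offset=5
After 2 (read(6)): returned '629I6Y', offset=11
After 3 (seek(7, SET)): offset=7
After 4 (read(7)): returned '9I6YLHI', offset=14
After 5 (tell()): offset=14
After 6 (tell()): offset=14
After 7 (tell()): offset=14
After 8 (seek(-1, CUR)): offset=13
After 9 (seek(-8, END)): offset=8
After 10 (tell()): offset=8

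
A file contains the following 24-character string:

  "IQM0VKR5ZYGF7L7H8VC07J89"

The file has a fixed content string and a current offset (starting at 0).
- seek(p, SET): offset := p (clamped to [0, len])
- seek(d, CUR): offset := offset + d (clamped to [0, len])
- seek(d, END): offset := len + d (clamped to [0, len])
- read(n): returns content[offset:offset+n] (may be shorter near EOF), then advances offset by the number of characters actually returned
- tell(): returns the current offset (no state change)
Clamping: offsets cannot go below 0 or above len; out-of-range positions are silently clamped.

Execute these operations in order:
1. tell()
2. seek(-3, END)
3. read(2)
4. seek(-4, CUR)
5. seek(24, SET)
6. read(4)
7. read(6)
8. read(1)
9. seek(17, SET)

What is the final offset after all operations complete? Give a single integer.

Answer: 17

Derivation:
After 1 (tell()): offset=0
After 2 (seek(-3, END)): offset=21
After 3 (read(2)): returned 'J8', offset=23
After 4 (seek(-4, CUR)): offset=19
After 5 (seek(24, SET)): offset=24
After 6 (read(4)): returned '', offset=24
After 7 (read(6)): returned '', offset=24
After 8 (read(1)): returned '', offset=24
After 9 (seek(17, SET)): offset=17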